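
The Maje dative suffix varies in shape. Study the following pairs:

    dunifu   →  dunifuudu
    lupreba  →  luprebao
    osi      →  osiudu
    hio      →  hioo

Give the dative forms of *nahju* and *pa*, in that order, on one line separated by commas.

Looking at the last vowel of each stem: -udu when the last vowel of the stem is a high vowel (*dunifu*, *osi*); -o when the last vowel of the stem is a non-high vowel (*lupreba*, *hio*).
*nahju* — last vowel /u/ (a high vowel) → -udu → *nahjuudu*.
*pa*: last vowel = /a/, a non-high vowel → -o → *pao*.

nahjuudu, pao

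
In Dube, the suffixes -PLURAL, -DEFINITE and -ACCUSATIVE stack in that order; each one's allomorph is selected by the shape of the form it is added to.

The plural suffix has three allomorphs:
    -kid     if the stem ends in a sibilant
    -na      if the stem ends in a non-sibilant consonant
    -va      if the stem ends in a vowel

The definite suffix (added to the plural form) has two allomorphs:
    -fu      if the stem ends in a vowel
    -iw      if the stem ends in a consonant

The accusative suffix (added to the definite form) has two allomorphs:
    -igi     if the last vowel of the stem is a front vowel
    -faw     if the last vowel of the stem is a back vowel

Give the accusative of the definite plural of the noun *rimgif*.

*rimgif* — final sound /f/ (a non-sibilant consonant) → -na → *rimgifna*.
Since the final sound of the plural form *rimgifna* is /a/ (a vowel), it takes -fu, giving *rimgifnafu*.
Since the last vowel of the definite form *rimgifnafu* is /u/ (a back vowel), it takes -faw, giving *rimgifnafufaw*.

rimgifnafufaw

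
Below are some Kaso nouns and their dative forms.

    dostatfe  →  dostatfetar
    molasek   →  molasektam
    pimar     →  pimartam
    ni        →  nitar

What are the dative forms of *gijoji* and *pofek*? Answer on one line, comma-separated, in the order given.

The pattern is consonant vs. vowel: -tam when the stem ends in a consonant (*molasek*, *pimar*); -tar when the stem ends in a vowel (*dostatfe*, *ni*).
*gijoji* — final sound /i/ (a vowel) → -tar → *gijojitar*.
*pofek*: final sound = /k/, a consonant → -tam → *pofektam*.

gijojitar, pofektam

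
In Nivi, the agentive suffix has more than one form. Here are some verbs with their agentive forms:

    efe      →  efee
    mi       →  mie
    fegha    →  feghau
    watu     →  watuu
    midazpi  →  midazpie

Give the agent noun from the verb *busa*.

busau

The alternation tracks the last vowel of the stem — -e when the last vowel of the stem is a front vowel (*efe*, *mi*, *midazpi*); -u when the last vowel of the stem is a back vowel (*fegha*, *watu*).
*busa* — last vowel /a/ (a back vowel) → -u → *busau*.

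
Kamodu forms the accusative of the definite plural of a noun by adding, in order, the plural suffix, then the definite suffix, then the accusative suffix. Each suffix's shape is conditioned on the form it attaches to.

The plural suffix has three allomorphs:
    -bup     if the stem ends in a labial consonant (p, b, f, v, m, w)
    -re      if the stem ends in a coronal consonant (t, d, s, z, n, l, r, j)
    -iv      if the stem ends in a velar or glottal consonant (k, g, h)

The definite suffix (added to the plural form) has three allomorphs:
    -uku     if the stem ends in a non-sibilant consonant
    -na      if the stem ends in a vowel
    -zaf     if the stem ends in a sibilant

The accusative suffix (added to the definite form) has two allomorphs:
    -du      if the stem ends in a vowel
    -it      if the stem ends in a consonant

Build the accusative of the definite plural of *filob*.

*filob*: final consonant = /b/, labial → -bup → *filobbup*.
Since the final sound of the plural form *filobbup* is /p/ (a non-sibilant consonant), it takes -uku, giving *filobbupuku*.
The definite form *filobbupuku* — final sound /u/ (a vowel) → -du → *filobbupukudu*.

filobbupukudu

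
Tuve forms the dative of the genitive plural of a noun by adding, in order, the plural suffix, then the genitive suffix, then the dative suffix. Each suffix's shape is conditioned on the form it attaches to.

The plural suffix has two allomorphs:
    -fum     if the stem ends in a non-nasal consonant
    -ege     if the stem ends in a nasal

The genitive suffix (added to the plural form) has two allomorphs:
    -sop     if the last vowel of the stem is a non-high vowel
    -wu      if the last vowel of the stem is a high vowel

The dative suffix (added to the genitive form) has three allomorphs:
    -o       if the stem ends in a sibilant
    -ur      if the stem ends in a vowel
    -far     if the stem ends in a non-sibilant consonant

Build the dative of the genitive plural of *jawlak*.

jawlakfumwuur

*jawlak*: final consonant = /k/, non-nasal → -fum → *jawlakfum*.
The last vowel of the plural form *jawlakfum* is /u/, which is a high vowel, so the genitive suffix is -wu, giving *jawlakfumwu*.
The final sound of the genitive form *jawlakfumwu* is /u/, which is a vowel, so the dative suffix is -ur, giving *jawlakfumwuur*.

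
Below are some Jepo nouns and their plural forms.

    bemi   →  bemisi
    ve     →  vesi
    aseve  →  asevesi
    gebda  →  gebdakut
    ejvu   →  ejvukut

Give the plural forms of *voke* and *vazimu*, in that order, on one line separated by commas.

vokesi, vazimukut

The pattern is front/back vowel harmony: -si when the last vowel of the stem is a front vowel (*bemi*, *ve*, *aseve*); -kut when the last vowel of the stem is a back vowel (*gebda*, *ejvu*).
The last vowel of *voke* is /e/, which is a front vowel, so the suffix is -si, giving *vokesi*.
*vazimu*: last vowel = /u/, a back vowel → -kut → *vazimukut*.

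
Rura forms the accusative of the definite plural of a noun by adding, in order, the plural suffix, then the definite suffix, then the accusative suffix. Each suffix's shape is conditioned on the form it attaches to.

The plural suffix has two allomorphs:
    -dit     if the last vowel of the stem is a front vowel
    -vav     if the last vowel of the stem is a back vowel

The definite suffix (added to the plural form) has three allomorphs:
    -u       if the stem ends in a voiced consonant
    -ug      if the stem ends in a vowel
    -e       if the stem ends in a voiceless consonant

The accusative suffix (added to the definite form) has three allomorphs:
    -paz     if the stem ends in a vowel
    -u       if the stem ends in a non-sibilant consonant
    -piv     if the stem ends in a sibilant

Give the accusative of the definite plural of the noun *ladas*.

*ladas*: last vowel = /a/, a back vowel → -vav → *ladasvav*.
Since the final sound of the plural form *ladasvav* is /v/ (a voiced consonant), it takes -u, giving *ladasvavu*.
The definite form *ladasvavu*: final sound = /u/, a vowel → -paz → *ladasvavupaz*.

ladasvavupaz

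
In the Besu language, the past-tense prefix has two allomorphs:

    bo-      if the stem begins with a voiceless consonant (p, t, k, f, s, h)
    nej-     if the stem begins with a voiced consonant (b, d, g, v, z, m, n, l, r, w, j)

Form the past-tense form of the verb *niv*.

Since the first consonant of *niv* is /n/ (voiced), it takes nej-, giving *nejniv*.

nejniv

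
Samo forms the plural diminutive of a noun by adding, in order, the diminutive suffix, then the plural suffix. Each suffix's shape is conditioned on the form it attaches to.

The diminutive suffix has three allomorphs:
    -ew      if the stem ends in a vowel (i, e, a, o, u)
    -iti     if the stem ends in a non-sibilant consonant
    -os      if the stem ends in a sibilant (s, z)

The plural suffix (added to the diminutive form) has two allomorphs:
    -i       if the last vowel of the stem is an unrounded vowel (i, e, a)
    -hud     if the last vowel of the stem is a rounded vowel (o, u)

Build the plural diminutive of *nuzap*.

nuzapitii

*nuzap*: final sound = /p/, a non-sibilant consonant → -iti → *nuzapiti*.
The diminutive form *nuzapiti*: last vowel = /i/, an unrounded vowel → -i → *nuzapitii*.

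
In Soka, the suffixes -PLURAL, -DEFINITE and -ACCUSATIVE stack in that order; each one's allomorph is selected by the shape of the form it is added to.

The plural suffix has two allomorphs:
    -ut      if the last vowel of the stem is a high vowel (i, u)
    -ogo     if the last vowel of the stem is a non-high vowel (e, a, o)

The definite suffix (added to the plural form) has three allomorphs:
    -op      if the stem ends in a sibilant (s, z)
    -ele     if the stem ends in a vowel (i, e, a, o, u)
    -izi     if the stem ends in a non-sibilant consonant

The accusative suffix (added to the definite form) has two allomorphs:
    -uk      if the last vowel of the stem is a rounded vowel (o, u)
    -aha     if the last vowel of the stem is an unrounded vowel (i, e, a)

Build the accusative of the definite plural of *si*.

siutiziaha

*si*: last vowel = /i/, a high vowel → -ut → *siut*.
The final sound of the plural form *siut* is /t/, which is a non-sibilant consonant, so the definite suffix is -izi, giving *siutizi*.
The last vowel of the definite form *siutizi* is /i/, which is an unrounded vowel, so the accusative suffix is -aha, giving *siutiziaha*.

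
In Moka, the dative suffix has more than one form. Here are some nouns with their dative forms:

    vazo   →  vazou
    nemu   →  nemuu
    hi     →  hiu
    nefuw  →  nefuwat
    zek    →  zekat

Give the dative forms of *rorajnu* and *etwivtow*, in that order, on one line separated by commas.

The alternation tracks the final sound of the stem — -at when the stem ends in a consonant (*nefuw*, *zek*); -u when the stem ends in a vowel (*vazo*, *nemu*, *hi*).
Since the final sound of *rorajnu* is /u/ (a vowel), it takes -u, giving *rorajnuu*.
The final sound of *etwivtow* is /w/, which is a consonant, so the suffix is -at, giving *etwivtowat*.

rorajnuu, etwivtowat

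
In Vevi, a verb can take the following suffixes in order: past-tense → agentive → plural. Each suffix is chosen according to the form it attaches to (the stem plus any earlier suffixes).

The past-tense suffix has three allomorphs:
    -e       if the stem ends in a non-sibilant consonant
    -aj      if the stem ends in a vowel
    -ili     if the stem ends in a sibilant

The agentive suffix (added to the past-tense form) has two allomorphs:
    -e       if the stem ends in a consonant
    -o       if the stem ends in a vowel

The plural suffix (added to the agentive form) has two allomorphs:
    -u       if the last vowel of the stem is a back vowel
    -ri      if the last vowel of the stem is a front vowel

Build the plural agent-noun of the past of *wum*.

wumeou

*wum* — final sound /m/ (a non-sibilant consonant) → -e → *wume*.
Since the final sound of the past-tense form *wume* is /e/ (a vowel), it takes -o, giving *wumeo*.
The agentive form *wumeo*: last vowel = /o/, a back vowel → -u → *wumeou*.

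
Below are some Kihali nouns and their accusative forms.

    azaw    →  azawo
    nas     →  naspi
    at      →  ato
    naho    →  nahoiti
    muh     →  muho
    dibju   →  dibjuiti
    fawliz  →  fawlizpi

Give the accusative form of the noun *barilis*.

barilispi

The alternation tracks the final sound of the stem — -pi when the stem ends in a sibilant (*nas*, *fawliz*); -o when the stem ends in a non-sibilant consonant (*azaw*, *at*, *muh*); -iti when the stem ends in a vowel (*naho*, *dibju*).
The final sound of *barilis* is /s/, which is a sibilant, so the suffix is -pi, giving *barilispi*.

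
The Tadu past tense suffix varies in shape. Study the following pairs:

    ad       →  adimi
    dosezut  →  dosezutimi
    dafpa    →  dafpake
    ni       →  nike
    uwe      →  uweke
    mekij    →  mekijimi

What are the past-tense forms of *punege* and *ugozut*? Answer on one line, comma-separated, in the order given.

punegeke, ugozutimi

The alternation tracks the final sound of the stem — -imi when the stem ends in a consonant (*ad*, *dosezut*, *mekij*); -ke when the stem ends in a vowel (*dafpa*, *ni*, *uwe*).
*punege*: final sound = /e/, a vowel → -ke → *punegeke*.
The final sound of *ugozut* is /t/, which is a consonant, so the suffix is -imi, giving *ugozutimi*.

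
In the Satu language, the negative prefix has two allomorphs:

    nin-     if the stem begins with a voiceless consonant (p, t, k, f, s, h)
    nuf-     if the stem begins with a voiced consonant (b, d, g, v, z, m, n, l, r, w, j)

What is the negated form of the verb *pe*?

ninpe

The first consonant of *pe* is /p/, which is voiceless, so the prefix is nin-, giving *ninpe*.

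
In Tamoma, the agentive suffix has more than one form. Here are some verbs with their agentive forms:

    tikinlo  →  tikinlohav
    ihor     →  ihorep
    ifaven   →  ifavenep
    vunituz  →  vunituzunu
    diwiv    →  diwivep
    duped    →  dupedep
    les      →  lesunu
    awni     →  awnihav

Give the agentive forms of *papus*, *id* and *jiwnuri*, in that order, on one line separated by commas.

The suffix is conditioned by the final sound: -unu when the stem ends in a sibilant (*vunituz*, *les*); -ep when the stem ends in a non-sibilant consonant (*ihor*, *ifaven*, *diwiv*, *duped*); -hav when the stem ends in a vowel (*tikinlo*, *awni*).
Since the final sound of *papus* is /s/ (a sibilant), it takes -unu, giving *papusunu*.
Since the final sound of *id* is /d/ (a non-sibilant consonant), it takes -ep, giving *idep*.
*jiwnuri*: final sound = /i/, a vowel → -hav → *jiwnurihav*.

papusunu, idep, jiwnurihav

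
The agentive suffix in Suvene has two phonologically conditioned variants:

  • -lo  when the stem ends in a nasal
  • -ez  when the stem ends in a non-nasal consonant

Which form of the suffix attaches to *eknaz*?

Since the final consonant of *eknaz* is /z/ (non-nasal), it takes -ez.

-ez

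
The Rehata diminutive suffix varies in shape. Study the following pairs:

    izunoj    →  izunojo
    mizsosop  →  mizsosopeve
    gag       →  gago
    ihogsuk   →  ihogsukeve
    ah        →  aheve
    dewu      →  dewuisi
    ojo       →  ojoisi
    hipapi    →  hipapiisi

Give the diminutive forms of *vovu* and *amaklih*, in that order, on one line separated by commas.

vovuisi, amakliheve

Looking at the final sound of each stem: -eve when the stem ends in a voiceless consonant (*mizsosop*, *ihogsuk*, *ah*); -o when the stem ends in a voiced consonant (*izunoj*, *gag*); -isi when the stem ends in a vowel (*dewu*, *ojo*, *hipapi*).
Since the final sound of *vovu* is /u/ (a vowel), it takes -isi, giving *vovuisi*.
Since the final sound of *amaklih* is /h/ (a voiceless consonant), it takes -eve, giving *amakliheve*.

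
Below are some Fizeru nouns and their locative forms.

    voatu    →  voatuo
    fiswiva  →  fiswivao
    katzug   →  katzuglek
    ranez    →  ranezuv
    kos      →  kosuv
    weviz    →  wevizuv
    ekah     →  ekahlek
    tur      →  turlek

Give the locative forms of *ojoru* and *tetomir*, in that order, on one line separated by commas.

ojoruo, tetomirlek

Looking at the final sound of each stem: -uv when the stem ends in a sibilant (*ranez*, *kos*, *weviz*); -lek when the stem ends in a non-sibilant consonant (*katzug*, *ekah*, *tur*); -o when the stem ends in a vowel (*voatu*, *fiswiva*).
Since the final sound of *ojoru* is /u/ (a vowel), it takes -o, giving *ojoruo*.
*tetomir*: final sound = /r/, a non-sibilant consonant → -lek → *tetomirlek*.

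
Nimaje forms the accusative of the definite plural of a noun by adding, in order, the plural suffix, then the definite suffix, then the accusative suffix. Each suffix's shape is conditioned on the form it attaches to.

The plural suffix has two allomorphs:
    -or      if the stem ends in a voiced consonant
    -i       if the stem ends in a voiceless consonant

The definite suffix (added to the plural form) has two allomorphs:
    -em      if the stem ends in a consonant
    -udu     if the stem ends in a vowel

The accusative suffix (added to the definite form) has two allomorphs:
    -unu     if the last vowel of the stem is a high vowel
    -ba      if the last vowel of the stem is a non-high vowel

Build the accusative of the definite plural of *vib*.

The final consonant of *vib* is /b/, which is voiced, so the plural suffix is -or, giving *vibor*.
The plural form *vibor* — final sound /r/ (a consonant) → -em → *viborem*.
Since the last vowel of the definite form *viborem* is /e/ (a non-high vowel), it takes -ba, giving *viboremba*.

viboremba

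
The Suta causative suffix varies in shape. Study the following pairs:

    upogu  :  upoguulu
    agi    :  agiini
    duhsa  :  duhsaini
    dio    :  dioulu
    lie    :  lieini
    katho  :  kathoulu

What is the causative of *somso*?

somsoulu

The alternation tracks the last vowel of the stem — -ulu when the last vowel of the stem is a rounded vowel (*upogu*, *dio*, *katho*); -ini when the last vowel of the stem is an unrounded vowel (*agi*, *duhsa*, *lie*).
Since the last vowel of *somso* is /o/ (a rounded vowel), it takes -ulu, giving *somsoulu*.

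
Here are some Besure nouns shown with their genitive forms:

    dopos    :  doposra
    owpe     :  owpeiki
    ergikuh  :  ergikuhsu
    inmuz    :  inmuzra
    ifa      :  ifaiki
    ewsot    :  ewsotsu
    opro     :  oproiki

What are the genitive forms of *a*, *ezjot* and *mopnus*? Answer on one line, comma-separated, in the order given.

aiki, ezjotsu, mopnusra

The alternation tracks the final sound of the stem — -ra when the stem ends in a sibilant (*dopos*, *inmuz*); -su when the stem ends in a non-sibilant consonant (*ergikuh*, *ewsot*); -iki when the stem ends in a vowel (*owpe*, *ifa*, *opro*).
The final sound of *a* is /a/, which is a vowel, so the suffix is -iki, giving *aiki*.
Since the final sound of *ezjot* is /t/ (a non-sibilant consonant), it takes -su, giving *ezjotsu*.
Since the final sound of *mopnus* is /s/ (a sibilant), it takes -ra, giving *mopnusra*.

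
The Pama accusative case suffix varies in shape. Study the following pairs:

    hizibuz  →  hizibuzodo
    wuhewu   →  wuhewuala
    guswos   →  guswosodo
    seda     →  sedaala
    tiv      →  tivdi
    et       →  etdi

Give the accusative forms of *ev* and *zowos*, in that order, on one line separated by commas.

evdi, zowosodo

The suffix is conditioned by the final sound: -odo when the stem ends in a sibilant (*hizibuz*, *guswos*); -di when the stem ends in a non-sibilant consonant (*tiv*, *et*); -ala when the stem ends in a vowel (*wuhewu*, *seda*).
*ev* — final sound /v/ (a non-sibilant consonant) → -di → *evdi*.
Since the final sound of *zowos* is /s/ (a sibilant), it takes -odo, giving *zowosodo*.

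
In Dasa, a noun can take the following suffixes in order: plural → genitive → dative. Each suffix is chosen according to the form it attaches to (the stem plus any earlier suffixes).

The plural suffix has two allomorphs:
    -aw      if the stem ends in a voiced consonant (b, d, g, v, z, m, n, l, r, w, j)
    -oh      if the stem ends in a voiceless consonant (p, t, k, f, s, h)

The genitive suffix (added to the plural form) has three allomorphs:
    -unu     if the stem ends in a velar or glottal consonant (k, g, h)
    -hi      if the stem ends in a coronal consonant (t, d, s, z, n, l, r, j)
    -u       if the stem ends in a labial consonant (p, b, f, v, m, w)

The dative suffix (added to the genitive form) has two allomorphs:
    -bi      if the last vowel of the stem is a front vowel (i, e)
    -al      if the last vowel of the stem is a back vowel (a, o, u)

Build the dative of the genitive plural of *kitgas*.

kitgasohunual

The final consonant of *kitgas* is /s/, which is voiceless, so the plural suffix is -oh, giving *kitgasoh*.
The plural form *kitgasoh*: final consonant = /h/, velar/glottal → -unu → *kitgasohunu*.
The genitive form *kitgasohunu* — last vowel /u/ (a back vowel) → -al → *kitgasohunual*.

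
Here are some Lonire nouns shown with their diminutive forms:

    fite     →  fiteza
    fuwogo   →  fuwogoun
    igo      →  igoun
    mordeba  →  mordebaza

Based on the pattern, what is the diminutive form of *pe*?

The suffix is conditioned by the last vowel: -un when the last vowel of the stem is a rounded vowel (*fuwogo*, *igo*); -za when the last vowel of the stem is an unrounded vowel (*fite*, *mordeba*).
*pe* — last vowel /e/ (an unrounded vowel) → -za → *peza*.

peza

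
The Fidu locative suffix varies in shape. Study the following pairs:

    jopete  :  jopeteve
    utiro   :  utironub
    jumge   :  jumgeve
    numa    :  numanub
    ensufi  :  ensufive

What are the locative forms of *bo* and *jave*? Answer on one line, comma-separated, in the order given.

bonub, javeve

Looking at the last vowel of each stem: -ve when the last vowel of the stem is a front vowel (*jopete*, *jumge*, *ensufi*); -nub when the last vowel of the stem is a back vowel (*utiro*, *numa*).
*bo*: last vowel = /o/, a back vowel → -nub → *bonub*.
Since the last vowel of *jave* is /e/ (a front vowel), it takes -ve, giving *javeve*.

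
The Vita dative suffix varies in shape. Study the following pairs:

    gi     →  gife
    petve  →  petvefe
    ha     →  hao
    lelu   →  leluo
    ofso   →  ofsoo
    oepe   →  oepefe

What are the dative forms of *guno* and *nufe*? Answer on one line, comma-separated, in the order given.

The pattern is front/back vowel harmony: -fe when the last vowel of the stem is a front vowel (*gi*, *petve*, *oepe*); -o when the last vowel of the stem is a back vowel (*ha*, *lelu*, *ofso*).
*guno*: last vowel = /o/, a back vowel → -o → *gunoo*.
The last vowel of *nufe* is /e/, which is a front vowel, so the suffix is -fe, giving *nufefe*.

gunoo, nufefe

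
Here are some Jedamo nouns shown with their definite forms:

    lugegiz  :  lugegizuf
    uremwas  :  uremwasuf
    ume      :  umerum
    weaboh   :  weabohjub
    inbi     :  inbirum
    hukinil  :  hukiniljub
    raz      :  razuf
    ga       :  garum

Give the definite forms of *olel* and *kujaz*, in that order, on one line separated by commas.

oleljub, kujazuf

The suffix is conditioned by the final sound: -uf when the stem ends in a sibilant (*lugegiz*, *uremwas*, *raz*); -jub when the stem ends in a non-sibilant consonant (*weaboh*, *hukinil*); -rum when the stem ends in a vowel (*ume*, *inbi*, *ga*).
*olel*: final sound = /l/, a non-sibilant consonant → -jub → *oleljub*.
*kujaz*: final sound = /z/, a sibilant → -uf → *kujazuf*.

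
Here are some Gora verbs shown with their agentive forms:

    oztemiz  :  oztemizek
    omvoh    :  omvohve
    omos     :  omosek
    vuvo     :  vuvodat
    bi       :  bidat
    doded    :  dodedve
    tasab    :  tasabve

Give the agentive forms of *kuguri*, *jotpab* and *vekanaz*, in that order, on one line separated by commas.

Looking at the final sound of each stem: -ek when the stem ends in a sibilant (*oztemiz*, *omos*); -ve when the stem ends in a non-sibilant consonant (*omvoh*, *doded*, *tasab*); -dat when the stem ends in a vowel (*vuvo*, *bi*).
*kuguri*: final sound = /i/, a vowel → -dat → *kuguridat*.
The final sound of *jotpab* is /b/, which is a non-sibilant consonant, so the suffix is -ve, giving *jotpabve*.
*vekanaz* — final sound /z/ (a sibilant) → -ek → *vekanazek*.

kuguridat, jotpabve, vekanazek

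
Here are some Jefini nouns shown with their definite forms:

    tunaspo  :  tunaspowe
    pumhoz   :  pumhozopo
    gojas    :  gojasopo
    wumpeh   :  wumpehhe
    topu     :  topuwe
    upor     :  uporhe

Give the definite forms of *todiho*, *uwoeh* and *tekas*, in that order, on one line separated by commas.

The alternation tracks the final sound of the stem — -opo when the stem ends in a sibilant (*pumhoz*, *gojas*); -he when the stem ends in a non-sibilant consonant (*wumpeh*, *upor*); -we when the stem ends in a vowel (*tunaspo*, *topu*).
The final sound of *todiho* is /o/, which is a vowel, so the suffix is -we, giving *todihowe*.
*uwoeh* — final sound /h/ (a non-sibilant consonant) → -he → *uwoehhe*.
The final sound of *tekas* is /s/, which is a sibilant, so the suffix is -opo, giving *tekasopo*.

todihowe, uwoehhe, tekasopo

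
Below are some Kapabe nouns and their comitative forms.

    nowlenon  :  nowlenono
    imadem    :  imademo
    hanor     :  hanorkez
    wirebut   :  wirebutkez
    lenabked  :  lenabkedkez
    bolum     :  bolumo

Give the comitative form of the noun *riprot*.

riprotkez

The pattern is nasality of the final consonant: -o when the stem ends in a nasal (*nowlenon*, *imadem*, *bolum*); -kez when the stem ends in a non-nasal consonant (*hanor*, *wirebut*, *lenabked*).
Since the final consonant of *riprot* is /t/ (non-nasal), it takes -kez, giving *riprotkez*.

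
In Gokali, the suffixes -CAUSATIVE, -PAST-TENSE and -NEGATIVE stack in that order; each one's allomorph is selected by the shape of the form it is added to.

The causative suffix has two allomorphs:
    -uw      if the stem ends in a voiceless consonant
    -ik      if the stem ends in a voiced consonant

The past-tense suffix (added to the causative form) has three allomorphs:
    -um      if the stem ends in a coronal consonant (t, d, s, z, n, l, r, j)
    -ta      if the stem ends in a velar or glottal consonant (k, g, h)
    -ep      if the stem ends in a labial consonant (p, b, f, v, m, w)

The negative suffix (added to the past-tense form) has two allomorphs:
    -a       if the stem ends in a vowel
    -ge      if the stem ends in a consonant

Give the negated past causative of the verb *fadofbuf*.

The final consonant of *fadofbuf* is /f/, which is voiceless, so the causative suffix is -uw, giving *fadofbufuw*.
Since the final consonant of the causative form *fadofbufuw* is /w/ (labial), it takes -ep, giving *fadofbufuwep*.
The past-tense form *fadofbufuwep*: final sound = /p/, a consonant → -ge → *fadofbufuwepge*.

fadofbufuwepge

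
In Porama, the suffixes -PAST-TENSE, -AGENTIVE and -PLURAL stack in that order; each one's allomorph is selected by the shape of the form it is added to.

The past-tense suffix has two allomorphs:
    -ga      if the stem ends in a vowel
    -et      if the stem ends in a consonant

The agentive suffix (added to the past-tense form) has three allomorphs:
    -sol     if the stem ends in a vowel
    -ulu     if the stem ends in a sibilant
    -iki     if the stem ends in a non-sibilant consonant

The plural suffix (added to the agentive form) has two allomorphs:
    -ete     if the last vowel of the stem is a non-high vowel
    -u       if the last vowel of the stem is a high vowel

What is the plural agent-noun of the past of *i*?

The final sound of *i* is /i/, which is a vowel, so the past-tense suffix is -ga, giving *iga*.
The past-tense form *iga*: final sound = /a/, a vowel → -sol → *igasol*.
The agentive form *igasol* — last vowel /o/ (a non-high vowel) → -ete → *igasolete*.

igasolete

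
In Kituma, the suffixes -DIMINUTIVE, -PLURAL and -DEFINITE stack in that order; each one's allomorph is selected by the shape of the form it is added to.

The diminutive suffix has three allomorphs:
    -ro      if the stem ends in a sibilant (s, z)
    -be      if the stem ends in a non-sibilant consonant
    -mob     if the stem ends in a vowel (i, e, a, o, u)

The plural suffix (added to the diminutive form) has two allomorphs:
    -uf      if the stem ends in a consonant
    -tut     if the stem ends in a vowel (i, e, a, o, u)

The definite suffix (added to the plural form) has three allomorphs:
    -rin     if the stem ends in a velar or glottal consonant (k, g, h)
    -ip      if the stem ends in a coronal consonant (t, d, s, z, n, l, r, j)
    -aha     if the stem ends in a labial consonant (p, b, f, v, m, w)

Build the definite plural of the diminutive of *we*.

wemobufaha

Since the final sound of *we* is /e/ (a vowel), it takes -mob, giving *wemob*.
The final sound of the diminutive form *wemob* is /b/, which is a consonant, so the plural suffix is -uf, giving *wemobuf*.
The final consonant of the plural form *wemobuf* is /f/, which is labial, so the definite suffix is -aha, giving *wemobufaha*.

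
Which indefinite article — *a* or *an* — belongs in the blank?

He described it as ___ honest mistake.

The indefinite article is chosen by the initial *sound* of the following word, not its spelling.
*honest* begins with the sound /ɒ/ (silent h) — a vowel sound.
So the article is *an*: He described it as an honest mistake.

an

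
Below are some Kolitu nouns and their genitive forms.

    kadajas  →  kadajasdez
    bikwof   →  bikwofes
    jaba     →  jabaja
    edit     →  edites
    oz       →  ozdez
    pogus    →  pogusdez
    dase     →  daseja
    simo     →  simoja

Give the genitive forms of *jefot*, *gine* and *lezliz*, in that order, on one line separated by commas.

The pattern is sibilance of the final sound: -dez when the stem ends in a sibilant (*kadajas*, *oz*, *pogus*); -es when the stem ends in a non-sibilant consonant (*bikwof*, *edit*); -ja when the stem ends in a vowel (*jaba*, *dase*, *simo*).
*jefot* — final sound /t/ (a non-sibilant consonant) → -es → *jefotes*.
*gine*: final sound = /e/, a vowel → -ja → *gineja*.
The final sound of *lezliz* is /z/, which is a sibilant, so the suffix is -dez, giving *lezlizdez*.

jefotes, gineja, lezlizdez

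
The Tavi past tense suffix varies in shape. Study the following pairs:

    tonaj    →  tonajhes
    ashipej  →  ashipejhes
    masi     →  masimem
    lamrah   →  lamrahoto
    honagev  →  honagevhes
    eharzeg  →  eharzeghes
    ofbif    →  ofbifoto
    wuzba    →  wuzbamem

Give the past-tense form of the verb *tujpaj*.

tujpajhes

The suffix is conditioned by the final sound: -oto when the stem ends in a voiceless consonant (*lamrah*, *ofbif*); -hes when the stem ends in a voiced consonant (*tonaj*, *ashipej*, *honagev*, *eharzeg*); -mem when the stem ends in a vowel (*masi*, *wuzba*).
*tujpaj*: final sound = /j/, a voiced consonant → -hes → *tujpajhes*.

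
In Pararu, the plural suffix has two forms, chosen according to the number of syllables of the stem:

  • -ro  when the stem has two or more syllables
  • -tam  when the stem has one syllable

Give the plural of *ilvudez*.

ilvudezro

With 3 syllables, *ilvudez* takes -ro → *ilvudezro*.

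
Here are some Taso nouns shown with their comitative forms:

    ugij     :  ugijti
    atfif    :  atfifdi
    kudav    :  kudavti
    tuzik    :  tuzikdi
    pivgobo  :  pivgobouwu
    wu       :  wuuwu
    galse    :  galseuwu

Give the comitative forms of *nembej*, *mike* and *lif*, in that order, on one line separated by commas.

The pattern is voicing of the final sound: -di when the stem ends in a voiceless consonant (*atfif*, *tuzik*); -ti when the stem ends in a voiced consonant (*ugij*, *kudav*); -uwu when the stem ends in a vowel (*pivgobo*, *wu*, *galse*).
The final sound of *nembej* is /j/, which is a voiced consonant, so the suffix is -ti, giving *nembejti*.
The final sound of *mike* is /e/, which is a vowel, so the suffix is -uwu, giving *mikeuwu*.
*lif* — final sound /f/ (a voiceless consonant) → -di → *lifdi*.

nembejti, mikeuwu, lifdi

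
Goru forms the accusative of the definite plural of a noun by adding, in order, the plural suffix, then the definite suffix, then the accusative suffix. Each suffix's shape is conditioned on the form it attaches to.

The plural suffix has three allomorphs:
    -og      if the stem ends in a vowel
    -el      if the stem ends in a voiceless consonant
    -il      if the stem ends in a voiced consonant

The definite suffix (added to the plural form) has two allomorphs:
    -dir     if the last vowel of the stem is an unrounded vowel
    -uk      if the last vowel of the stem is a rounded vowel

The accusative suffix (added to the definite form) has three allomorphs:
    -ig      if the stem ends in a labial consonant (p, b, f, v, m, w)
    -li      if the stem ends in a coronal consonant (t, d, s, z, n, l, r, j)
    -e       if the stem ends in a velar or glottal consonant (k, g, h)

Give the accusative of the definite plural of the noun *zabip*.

*zabip* — final sound /p/ (a voiceless consonant) → -el → *zabipel*.
The last vowel of the plural form *zabipel* is /e/, which is an unrounded vowel, so the definite suffix is -dir, giving *zabipeldir*.
The definite form *zabipeldir*: final consonant = /r/, coronal → -li → *zabipeldirli*.

zabipeldirli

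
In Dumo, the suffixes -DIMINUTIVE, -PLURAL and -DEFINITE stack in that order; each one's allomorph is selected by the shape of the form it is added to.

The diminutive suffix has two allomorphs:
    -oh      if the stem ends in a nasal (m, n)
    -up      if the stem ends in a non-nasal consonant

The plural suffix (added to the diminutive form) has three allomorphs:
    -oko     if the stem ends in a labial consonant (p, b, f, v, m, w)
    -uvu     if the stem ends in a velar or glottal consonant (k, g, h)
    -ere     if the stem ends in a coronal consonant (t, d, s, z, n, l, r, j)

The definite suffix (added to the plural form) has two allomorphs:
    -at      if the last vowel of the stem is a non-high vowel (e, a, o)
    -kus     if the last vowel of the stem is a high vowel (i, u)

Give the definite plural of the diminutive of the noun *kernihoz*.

kernihozupokoat

*kernihoz*: final consonant = /z/, non-nasal → -up → *kernihozup*.
The final consonant of the diminutive form *kernihozup* is /p/, which is labial, so the plural suffix is -oko, giving *kernihozupoko*.
The last vowel of the plural form *kernihozupoko* is /o/, which is a non-high vowel, so the definite suffix is -at, giving *kernihozupokoat*.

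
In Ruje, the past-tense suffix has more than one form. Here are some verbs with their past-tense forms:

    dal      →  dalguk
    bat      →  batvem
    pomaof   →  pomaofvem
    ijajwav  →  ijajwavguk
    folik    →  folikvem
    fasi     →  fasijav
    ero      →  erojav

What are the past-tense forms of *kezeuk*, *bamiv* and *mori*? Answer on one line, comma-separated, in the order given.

The pattern is voicing of the final sound: -vem when the stem ends in a voiceless consonant (*bat*, *pomaof*, *folik*); -guk when the stem ends in a voiced consonant (*dal*, *ijajwav*); -jav when the stem ends in a vowel (*fasi*, *ero*).
*kezeuk*: final sound = /k/, a voiceless consonant → -vem → *kezeukvem*.
Since the final sound of *bamiv* is /v/ (a voiced consonant), it takes -guk, giving *bamivguk*.
Since the final sound of *mori* is /i/ (a vowel), it takes -jav, giving *morijav*.

kezeukvem, bamivguk, morijav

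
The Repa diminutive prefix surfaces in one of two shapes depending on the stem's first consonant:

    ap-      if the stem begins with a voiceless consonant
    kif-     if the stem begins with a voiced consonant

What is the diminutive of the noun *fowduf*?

*fowduf*: first consonant = /f/, voiceless → ap- → *apfowduf*.

apfowduf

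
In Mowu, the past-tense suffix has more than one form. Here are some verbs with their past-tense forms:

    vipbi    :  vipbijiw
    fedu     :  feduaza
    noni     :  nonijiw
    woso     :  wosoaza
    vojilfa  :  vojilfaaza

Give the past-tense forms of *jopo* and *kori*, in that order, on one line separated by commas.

The suffix is conditioned by the last vowel: -jiw when the last vowel of the stem is a front vowel (*vipbi*, *noni*); -aza when the last vowel of the stem is a back vowel (*fedu*, *woso*, *vojilfa*).
*jopo* — last vowel /o/ (a back vowel) → -aza → *jopoaza*.
Since the last vowel of *kori* is /i/ (a front vowel), it takes -jiw, giving *korijiw*.

jopoaza, korijiw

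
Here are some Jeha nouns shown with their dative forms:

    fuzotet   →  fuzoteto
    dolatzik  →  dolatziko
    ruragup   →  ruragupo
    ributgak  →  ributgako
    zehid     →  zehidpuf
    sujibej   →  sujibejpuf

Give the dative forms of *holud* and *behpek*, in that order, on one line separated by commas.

holudpuf, behpeko

The suffix is conditioned by the final consonant: -o when the stem ends in a voiceless consonant (*fuzotet*, *dolatzik*, *ruragup*, *ributgak*); -puf when the stem ends in a voiced consonant (*zehid*, *sujibej*).
Since the final consonant of *holud* is /d/ (voiced), it takes -puf, giving *holudpuf*.
*behpek*: final consonant = /k/, voiceless → -o → *behpeko*.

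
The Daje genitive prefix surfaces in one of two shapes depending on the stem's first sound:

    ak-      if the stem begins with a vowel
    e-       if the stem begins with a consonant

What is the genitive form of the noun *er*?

*er* — first sound /e/ (a vowel) → ak- → *aker*.

aker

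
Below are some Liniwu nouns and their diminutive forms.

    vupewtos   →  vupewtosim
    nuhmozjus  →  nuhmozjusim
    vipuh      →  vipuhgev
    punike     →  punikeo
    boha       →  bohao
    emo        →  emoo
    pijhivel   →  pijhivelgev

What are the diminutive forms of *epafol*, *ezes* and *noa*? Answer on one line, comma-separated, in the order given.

The pattern is sibilance of the final sound: -im when the stem ends in a sibilant (*vupewtos*, *nuhmozjus*); -gev when the stem ends in a non-sibilant consonant (*vipuh*, *pijhivel*); -o when the stem ends in a vowel (*punike*, *boha*, *emo*).
*epafol*: final sound = /l/, a non-sibilant consonant → -gev → *epafolgev*.
The final sound of *ezes* is /s/, which is a sibilant, so the suffix is -im, giving *ezesim*.
The final sound of *noa* is /a/, which is a vowel, so the suffix is -o, giving *noao*.

epafolgev, ezesim, noao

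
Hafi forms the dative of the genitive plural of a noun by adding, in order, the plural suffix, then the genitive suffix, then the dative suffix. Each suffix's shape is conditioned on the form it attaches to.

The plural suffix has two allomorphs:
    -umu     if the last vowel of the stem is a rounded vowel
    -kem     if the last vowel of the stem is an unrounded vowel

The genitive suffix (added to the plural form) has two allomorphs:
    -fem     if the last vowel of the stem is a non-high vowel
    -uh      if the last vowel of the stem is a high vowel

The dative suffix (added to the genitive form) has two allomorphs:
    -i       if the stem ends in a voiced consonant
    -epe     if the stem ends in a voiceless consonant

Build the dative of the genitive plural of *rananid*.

rananidkemfemi

*rananid*: last vowel = /i/, an unrounded vowel → -kem → *rananidkem*.
The last vowel of the plural form *rananidkem* is /e/, which is a non-high vowel, so the genitive suffix is -fem, giving *rananidkemfem*.
Since the final consonant of the genitive form *rananidkemfem* is /m/ (voiced), it takes -i, giving *rananidkemfemi*.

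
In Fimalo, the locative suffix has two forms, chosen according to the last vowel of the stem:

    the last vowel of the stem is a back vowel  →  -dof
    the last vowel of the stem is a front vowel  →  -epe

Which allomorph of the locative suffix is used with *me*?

Since the last vowel of *me* is /e/ (a front vowel), it takes -epe.

-epe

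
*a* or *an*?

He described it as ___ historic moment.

a

The indefinite article is chosen by the initial *sound* of the following word, not its spelling.
*historic* begins with the sound /h/ (h is pronounced in standard usage) — a consonant sound.
So the article is *a*: He described it as a historic moment.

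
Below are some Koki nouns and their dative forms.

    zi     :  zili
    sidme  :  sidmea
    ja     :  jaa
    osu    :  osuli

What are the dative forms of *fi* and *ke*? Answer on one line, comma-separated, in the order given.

The pattern is height harmony: -li when the last vowel of the stem is a high vowel (*zi*, *osu*); -a when the last vowel of the stem is a non-high vowel (*sidme*, *ja*).
*fi* — last vowel /i/ (a high vowel) → -li → *fili*.
Since the last vowel of *ke* is /e/ (a non-high vowel), it takes -a, giving *kea*.

fili, kea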